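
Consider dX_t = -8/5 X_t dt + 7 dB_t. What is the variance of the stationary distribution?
lim Var(X_t) = 245/16

The OU SDE dX = -theta X dt + sigma dB admits the integrating factor exp(theta t): d(exp(theta t) X_t) = sigma exp(theta t) dB_t. Integrating from 0 to t gives X_t = x_0 * exp(-theta t) + sigma * int_0^t exp(-theta (t-s)) dB_s for any initial x_0. The Itô integral has variance (by the Itô isometry) sigma^2 * int_0^t exp(-2 theta (t - s)) ds = sigma^2 * (1 - exp(-2 theta t)) / (2 theta), independent of x_0.
With theta = 8/5, sigma = 7:
  Var(X_t) = (7)^2 * (1 - exp(-2*8/5 t)) / (2 * 8/5) = 245/16 - 245*exp(-16*t/5)/16.
As t -> infinity, exp(-2*8/5 t) -> 0, so the stationary variance is sigma^2 / (2 theta) = 245/16.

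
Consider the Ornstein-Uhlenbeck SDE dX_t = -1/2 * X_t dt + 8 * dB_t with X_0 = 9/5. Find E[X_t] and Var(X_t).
E[X_t] = 9*exp(-t/2)/5; Var(X_t) = 64 - 64*exp(-t)

The OU SDE dX = -theta X dt + sigma dB admits the integrating factor exp(theta t): d(exp(theta t) X_t) = sigma exp(theta t) dB_t. Integrating from 0 to t:
  X_t = x_0 * exp(-theta t) + sigma * int_0^t exp(-theta (t-s)) dB_s.
The Itô integral has mean 0 and (by the Itô isometry) variance sigma^2 * int_0^t exp(-2 theta (t - s)) ds = sigma^2 * (1 - exp(-2 theta t)) / (2 theta).
With theta = 1/2, sigma = 8, x_0 = 9/5:
  E[X_t] = 9/5 * exp(-1/2 t) = 9*exp(-t/2)/5
  Var(X_t) = (8)^2 * (1 - exp(-2*1/2 t)) / (2 * 1/2) = 64 - 64*exp(-t).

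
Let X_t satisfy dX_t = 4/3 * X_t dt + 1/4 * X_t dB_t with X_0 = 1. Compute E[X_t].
E[X_t] = exp(4*t/3)

For GBM dX = mu X dt + sigma X dB with X_0 = x_0, apply Itô to Y = log X: dY = (mu - sigma^2/2) dt + sigma dB, so Y_t = log(x_0) + (mu - sigma^2/2) t + sigma B_t and hence X_t = x_0 * exp((mu - sigma^2/2) t + sigma B_t).
With mu = 4/3, sigma = 1/4, x_0 = 1, this gives:
  X_t = 1 * exp((125/96) * t + (1/4) * B_t).
Since sigma*B_t ~ Normal(0, sigma^2 t), E[exp(sigma*B_t)] = exp(sigma^2 t / 2); so E[X_t] = x_0 * exp((mu - sigma^2/2) t) * exp(sigma^2 t / 2) = x_0 * exp(mu t) = exp(4*t/3).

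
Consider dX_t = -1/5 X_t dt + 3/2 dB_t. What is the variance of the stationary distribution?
lim Var(X_t) = 45/8

The OU SDE dX = -theta X dt + sigma dB admits the integrating factor exp(theta t): d(exp(theta t) X_t) = sigma exp(theta t) dB_t. Integrating from 0 to t gives X_t = x_0 * exp(-theta t) + sigma * int_0^t exp(-theta (t-s)) dB_s for any initial x_0. The Itô integral has variance (by the Itô isometry) sigma^2 * int_0^t exp(-2 theta (t - s)) ds = sigma^2 * (1 - exp(-2 theta t)) / (2 theta), independent of x_0.
With theta = 1/5, sigma = 3/2:
  Var(X_t) = (3/2)^2 * (1 - exp(-2*1/5 t)) / (2 * 1/5) = 45/8 - 45*exp(-2*t/5)/8.
As t -> infinity, exp(-2*1/5 t) -> 0, so the stationary variance is sigma^2 / (2 theta) = 45/8.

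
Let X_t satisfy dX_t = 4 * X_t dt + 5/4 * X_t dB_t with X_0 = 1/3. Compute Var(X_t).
Var(X_t) = (exp(25*t/16) - 1)*exp(8*t)/9

For GBM dX = mu X dt + sigma X dB with X_0 = x_0, apply Itô to Y = log X: dY = (mu - sigma^2/2) dt + sigma dB, so Y_t = log(x_0) + (mu - sigma^2/2) t + sigma B_t and hence X_t = x_0 * exp((mu - sigma^2/2) t + sigma B_t).
With mu = 4, sigma = 5/4, x_0 = 1/3, this gives:
  X_t = 1/3 * exp((103/32) * t + (5/4) * B_t).
Since sigma*B_t ~ Normal(0, sigma^2 t), E[exp(sigma*B_t)] = exp(sigma^2 t / 2); so E[X_t] = x_0 * exp((mu - sigma^2/2) t) * exp(sigma^2 t / 2) = x_0 * exp(mu t) = exp(4*t)/3.
Var(X_t) = E[X_t^2] - (E[X_t])^2 = x_0^2 * exp(2 mu t) * (exp(sigma^2 t) - 1) = (exp(25*t/16) - 1)*exp(8*t)/9.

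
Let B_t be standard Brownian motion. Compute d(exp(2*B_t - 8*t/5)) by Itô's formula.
d(exp(2*B_t - 8*t/5)) = (2*exp(2*B_t - 8*t/5)/5) dt + (2*exp(2*B_t - 8*t/5)) dB_t

Itô's formula for f(t, x): d f(t, B_t) = (f_t + (1/2) f_xx) dt + f_x dB_t. Compute partials of f(t, x) = exp(-8*t/5 + 2*x):
  f_t(t,x)  = -8*exp(-8*t/5 + 2*x)/5
  f_x(t,x)  = 2*exp(-8*t/5 + 2*x)
  f_xx(t,x) = 4*exp(-8*t/5 + 2*x)
Assemble drift = f_t + (1/2) f_xx = 2*exp(-8*t/5 + 2*x)/5 and diffusion = f_x = 2*exp(-8*t/5 + 2*x). Substituting x = B_t:
  d(exp(2*B_t - 8*t/5)) = (2*exp(2*B_t - 8*t/5)/5) dt + (2*exp(2*B_t - 8*t/5)) dB_t.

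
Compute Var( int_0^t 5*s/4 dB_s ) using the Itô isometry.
Var = 25*t^3/48

The Itô integral of a deterministic integrand f(s) has mean 0 because each increment f(s) * (B_{s+ds} - B_s) has mean 0. By the Itô isometry:
  Var( int_0^t f(s) dB_s ) = E[ (int_0^t f(s) dB_s)^2 ] = int_0^t f(s)^2 ds.
Here f(s) = 5*s/4, so f(s)^2 = 25*s^2/16. Integrate:
  int_0^t (25*s^2/16) ds = 25*t^3/48.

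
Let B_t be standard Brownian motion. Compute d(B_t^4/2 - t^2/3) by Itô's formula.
d(B_t^4/2 - t^2/3) = (3*B_t^2 - 2*t/3) dt + (2*B_t^3) dB_t

Itô's formula for f(t, x): d f(t, B_t) = (f_t + (1/2) f_xx) dt + f_x dB_t. Compute partials of f(t, x) = -t^2/3 + x^4/2:
  f_t(t,x)  = -2*t/3
  f_x(t,x)  = 2*x^3
  f_xx(t,x) = 6*x^2
Assemble drift = f_t + (1/2) f_xx = -2*t/3 + 3*x^2 and diffusion = f_x = 2*x^3. Substituting x = B_t:
  d(B_t^4/2 - t^2/3) = (3*B_t^2 - 2*t/3) dt + (2*B_t^3) dB_t.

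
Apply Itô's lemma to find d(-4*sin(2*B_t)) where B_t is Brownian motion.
d(-4*sin(2*B_t)) = (8*sin(2*B_t)) dt + (-8*cos(2*B_t)) dB_t

Itô's formula for f(B_t) gives d f(B_t) = f'(B_t) dB_t + (1/2) f''(B_t) dt. Compute derivatives of f(x) = -4*sin(2*x):
  f'(x)  = -8*cos(2*x)
  f''(x) = 16*sin(2*x)
Substitute x = B_t and multiply the f'' term by 1/2:
  drift     = (1/2) * (16*sin(2*x)) evaluated at B_t = 8*sin(2*B_t)
  diffusion = (-8*cos(2*x)) evaluated at B_t = -8*cos(2*B_t)
Therefore d(-4*sin(2*B_t)) = (8*sin(2*B_t)) dt + (-8*cos(2*B_t)) dB_t.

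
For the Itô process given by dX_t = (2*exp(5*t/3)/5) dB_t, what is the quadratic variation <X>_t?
<X>_t = 6*exp(10*t/3)/125 - 6/125

For an Itô process dX_t = a(t) dt + b(t) dB_t, the quadratic variation is <X>_t = int_0^t b(s)^2 ds (the drift term does not contribute). Here b(s) = 2*exp(5*s/3)/5, so
  b(s)^2 = 4*exp(10*s/3)/25.
Integrating from 0 to t:
  <X>_t = int_0^t (4*exp(10*s/3)/25) ds = 6*exp(10*t/3)/125 - 6/125.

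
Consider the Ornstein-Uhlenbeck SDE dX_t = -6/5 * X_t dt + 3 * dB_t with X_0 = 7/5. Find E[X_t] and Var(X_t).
E[X_t] = 7*exp(-6*t/5)/5; Var(X_t) = 15/4 - 15*exp(-12*t/5)/4

The OU SDE dX = -theta X dt + sigma dB admits the integrating factor exp(theta t): d(exp(theta t) X_t) = sigma exp(theta t) dB_t. Integrating from 0 to t:
  X_t = x_0 * exp(-theta t) + sigma * int_0^t exp(-theta (t-s)) dB_s.
The Itô integral has mean 0 and (by the Itô isometry) variance sigma^2 * int_0^t exp(-2 theta (t - s)) ds = sigma^2 * (1 - exp(-2 theta t)) / (2 theta).
With theta = 6/5, sigma = 3, x_0 = 7/5:
  E[X_t] = 7/5 * exp(-6/5 t) = 7*exp(-6*t/5)/5
  Var(X_t) = (3)^2 * (1 - exp(-2*6/5 t)) / (2 * 6/5) = 15/4 - 15*exp(-12*t/5)/4.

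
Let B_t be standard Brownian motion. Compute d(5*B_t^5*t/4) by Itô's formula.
d(5*B_t^5*t/4) = (5*B_t^3*(B_t^2 + 10*t)/4) dt + (25*B_t^4*t/4) dB_t

Itô's formula for f(t, x): d f(t, B_t) = (f_t + (1/2) f_xx) dt + f_x dB_t. Compute partials of f(t, x) = 5*t*x^5/4:
  f_t(t,x)  = 5*x^5/4
  f_x(t,x)  = 25*t*x^4/4
  f_xx(t,x) = 25*t*x^3
Assemble drift = f_t + (1/2) f_xx = 5*x^3*(10*t + x^2)/4 and diffusion = f_x = 25*t*x^4/4. Substituting x = B_t:
  d(5*B_t^5*t/4) = (5*B_t^3*(B_t^2 + 10*t)/4) dt + (25*B_t^4*t/4) dB_t.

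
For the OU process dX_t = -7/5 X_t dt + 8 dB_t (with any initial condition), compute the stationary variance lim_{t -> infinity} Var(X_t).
lim Var(X_t) = 160/7

The OU SDE dX = -theta X dt + sigma dB admits the integrating factor exp(theta t): d(exp(theta t) X_t) = sigma exp(theta t) dB_t. Integrating from 0 to t gives X_t = x_0 * exp(-theta t) + sigma * int_0^t exp(-theta (t-s)) dB_s for any initial x_0. The Itô integral has variance (by the Itô isometry) sigma^2 * int_0^t exp(-2 theta (t - s)) ds = sigma^2 * (1 - exp(-2 theta t)) / (2 theta), independent of x_0.
With theta = 7/5, sigma = 8:
  Var(X_t) = (8)^2 * (1 - exp(-2*7/5 t)) / (2 * 7/5) = 160/7 - 160*exp(-14*t/5)/7.
As t -> infinity, exp(-2*7/5 t) -> 0, so the stationary variance is sigma^2 / (2 theta) = 160/7.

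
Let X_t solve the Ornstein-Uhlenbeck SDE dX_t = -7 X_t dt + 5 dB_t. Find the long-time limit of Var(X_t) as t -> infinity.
lim Var(X_t) = 25/14

The OU SDE dX = -theta X dt + sigma dB admits the integrating factor exp(theta t): d(exp(theta t) X_t) = sigma exp(theta t) dB_t. Integrating from 0 to t gives X_t = x_0 * exp(-theta t) + sigma * int_0^t exp(-theta (t-s)) dB_s for any initial x_0. The Itô integral has variance (by the Itô isometry) sigma^2 * int_0^t exp(-2 theta (t - s)) ds = sigma^2 * (1 - exp(-2 theta t)) / (2 theta), independent of x_0.
With theta = 7, sigma = 5:
  Var(X_t) = (5)^2 * (1 - exp(-2*7 t)) / (2 * 7) = 25/14 - 25*exp(-14*t)/14.
As t -> infinity, exp(-2*7 t) -> 0, so the stationary variance is sigma^2 / (2 theta) = 25/14.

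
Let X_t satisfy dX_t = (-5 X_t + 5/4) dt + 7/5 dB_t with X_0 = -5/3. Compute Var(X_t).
Var(X_t) = 49/250 - 49*exp(-10*t)/250

The variance V(t) = Var(X_t) satisfies V'(t) = 2 a V(t) + c^2 with V(0) = 0 (drift coefficient is linear in X, diffusion is constant). With a = -5, c = 7/5, the solution is
  V(t) = (c^2 / (2 a)) * (exp(2 a t) - 1)
       = ((7/5)^2 / (2*(-5))) * (exp((-10) t) - 1)
       = 49/250 - 49*exp(-10*t)/250.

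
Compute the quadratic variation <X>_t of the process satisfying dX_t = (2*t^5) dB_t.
<X>_t = 4*t^11/11

For an Itô process dX_t = a(t) dt + b(t) dB_t, the quadratic variation is <X>_t = int_0^t b(s)^2 ds (the drift term does not contribute). Here b(s) = 2*s^5, so
  b(s)^2 = 4*s^10.
Integrating from 0 to t:
  <X>_t = int_0^t (4*s^10) ds = 4*t^11/11.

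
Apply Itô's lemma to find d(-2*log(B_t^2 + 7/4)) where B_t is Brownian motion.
d(-2*log(B_t^2 + 7/4)) = (8*(4*B_t^2 - 7)/(4*B_t^2 + 7)^2) dt + (-16*B_t/(4*B_t^2 + 7)) dB_t

Itô's formula for f(B_t) gives d f(B_t) = f'(B_t) dB_t + (1/2) f''(B_t) dt. Compute derivatives of f(x) = -2*log(x^2 + 7/4):
  f'(x)  = -16*x/(4*x^2 + 7)
  f''(x) = 16*(4*x^2 - 7)/(4*x^2 + 7)^2
Substitute x = B_t and multiply the f'' term by 1/2:
  drift     = (1/2) * (16*(4*x^2 - 7)/(4*x^2 + 7)^2) evaluated at B_t = 8*(4*B_t^2 - 7)/(4*B_t^2 + 7)^2
  diffusion = (-16*x/(4*x^2 + 7)) evaluated at B_t = -16*B_t/(4*B_t^2 + 7)
Therefore d(-2*log(B_t^2 + 7/4)) = (8*(4*B_t^2 - 7)/(4*B_t^2 + 7)^2) dt + (-16*B_t/(4*B_t^2 + 7)) dB_t.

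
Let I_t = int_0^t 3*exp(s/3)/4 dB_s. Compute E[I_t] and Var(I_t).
E[I_t] = 0; Var(I_t) = 27*exp(2*t/3)/32 - 27/32

The Itô integral of a deterministic integrand f(s) has mean 0 because each increment f(s) * (B_{s+ds} - B_s) has mean 0. By the Itô isometry:
  Var( int_0^t f(s) dB_s ) = E[ (int_0^t f(s) dB_s)^2 ] = int_0^t f(s)^2 ds.
Here f(s) = 3*exp(s/3)/4, so f(s)^2 = 9*exp(2*s/3)/16. Integrate:
  int_0^t (9*exp(2*s/3)/16) ds = 27*exp(2*t/3)/32 - 27/32.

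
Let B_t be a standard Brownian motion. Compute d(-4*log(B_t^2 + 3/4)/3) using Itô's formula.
d(-4*log(B_t^2 + 3/4)/3) = (16*(4*B_t^2 - 3)/(3*(4*B_t^2 + 3)^2)) dt + (-32*B_t/(12*B_t^2 + 9)) dB_t

Itô's formula for f(B_t) gives d f(B_t) = f'(B_t) dB_t + (1/2) f''(B_t) dt. Compute derivatives of f(x) = -4*log(x^2 + 3/4)/3:
  f'(x)  = -32*x/(12*x^2 + 9)
  f''(x) = 32*(4*x^2 - 3)/(3*(4*x^2 + 3)^2)
Substitute x = B_t and multiply the f'' term by 1/2:
  drift     = (1/2) * (32*(4*x^2 - 3)/(3*(4*x^2 + 3)^2)) evaluated at B_t = 16*(4*B_t^2 - 3)/(3*(4*B_t^2 + 3)^2)
  diffusion = (-32*x/(12*x^2 + 9)) evaluated at B_t = -32*B_t/(12*B_t^2 + 9)
Therefore d(-4*log(B_t^2 + 3/4)/3) = (16*(4*B_t^2 - 3)/(3*(4*B_t^2 + 3)^2)) dt + (-32*B_t/(12*B_t^2 + 9)) dB_t.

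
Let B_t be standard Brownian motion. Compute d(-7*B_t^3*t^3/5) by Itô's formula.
d(-7*B_t^3*t^3/5) = (21*B_t*t^2*(-B_t^2 - t)/5) dt + (-21*B_t^2*t^3/5) dB_t

Itô's formula for f(t, x): d f(t, B_t) = (f_t + (1/2) f_xx) dt + f_x dB_t. Compute partials of f(t, x) = -7*t^3*x^3/5:
  f_t(t,x)  = -21*t^2*x^3/5
  f_x(t,x)  = -21*t^3*x^2/5
  f_xx(t,x) = -42*t^3*x/5
Assemble drift = f_t + (1/2) f_xx = 21*t^2*x*(-t - x^2)/5 and diffusion = f_x = -21*t^3*x^2/5. Substituting x = B_t:
  d(-7*B_t^3*t^3/5) = (21*B_t*t^2*(-B_t^2 - t)/5) dt + (-21*B_t^2*t^3/5) dB_t.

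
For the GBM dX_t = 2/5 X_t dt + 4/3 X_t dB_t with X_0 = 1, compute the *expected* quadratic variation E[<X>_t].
E[<X>_t] = 20*exp(116*t/45)/29 - 20/29

<X>_t = int_0^t ((4/3) * X_s)^2 ds. Taking expectation inside the integral: E[<X>_t] = (4/3)^2 * int_0^t E[X_s^2] ds. For GBM, E[X_s^2] = x_0^2 * exp((2 mu + sigma^2) s). Integrating:
  E[<X>_t] = (4/3)^2 * 1^2 * (exp((2*(2/5) + (4/3)^2) t) - 1) / (2*(2/5) + (4/3)^2)
           = (4/3)^2 * 1^2 * (exp((116/45) t) - 1) / (116/45) = 20*exp(116*t/45)/29 - 20/29.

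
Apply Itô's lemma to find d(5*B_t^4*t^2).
d(5*B_t^4*t^2) = (10*B_t^2*t*(B_t^2 + 3*t)) dt + (20*B_t^3*t^2) dB_t

Itô's formula for f(t, x): d f(t, B_t) = (f_t + (1/2) f_xx) dt + f_x dB_t. Compute partials of f(t, x) = 5*t^2*x^4:
  f_t(t,x)  = 10*t*x^4
  f_x(t,x)  = 20*t^2*x^3
  f_xx(t,x) = 60*t^2*x^2
Assemble drift = f_t + (1/2) f_xx = 10*t*x^2*(3*t + x^2) and diffusion = f_x = 20*t^2*x^3. Substituting x = B_t:
  d(5*B_t^4*t^2) = (10*B_t^2*t*(B_t^2 + 3*t)) dt + (20*B_t^3*t^2) dB_t.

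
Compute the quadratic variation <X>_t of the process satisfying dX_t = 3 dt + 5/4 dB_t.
<X>_t = 25*t/16

For an Itô process dX_t = a(t) dt + b(t) dB_t, the quadratic variation is <X>_t = int_0^t b(s)^2 ds (the drift term does not contribute). Here b(s) = 5/4, so
  b(s)^2 = 25/16.
Integrating from 0 to t:
  <X>_t = int_0^t (25/16) ds = 25*t/16.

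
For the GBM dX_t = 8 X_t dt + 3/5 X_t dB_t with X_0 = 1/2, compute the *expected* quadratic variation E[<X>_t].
E[<X>_t] = 9*exp(409*t/25)/1636 - 9/1636

<X>_t = int_0^t ((3/5) * X_s)^2 ds. Taking expectation inside the integral: E[<X>_t] = (3/5)^2 * int_0^t E[X_s^2] ds. For GBM, E[X_s^2] = x_0^2 * exp((2 mu + sigma^2) s). Integrating:
  E[<X>_t] = (3/5)^2 * (1/2)^2 * (exp((2*8 + (3/5)^2) t) - 1) / (2*8 + (3/5)^2)
           = (3/5)^2 * (1/2)^2 * (exp((409/25) t) - 1) / (409/25) = 9*exp(409*t/25)/1636 - 9/1636.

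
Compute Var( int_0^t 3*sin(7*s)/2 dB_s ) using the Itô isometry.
Var = 9*t/8 - 9*sin(14*t)/112

The Itô integral of a deterministic integrand f(s) has mean 0 because each increment f(s) * (B_{s+ds} - B_s) has mean 0. By the Itô isometry:
  Var( int_0^t f(s) dB_s ) = E[ (int_0^t f(s) dB_s)^2 ] = int_0^t f(s)^2 ds.
Here f(s) = 3*sin(7*s)/2, so f(s)^2 = 9*sin(7*s)^2/4. Integrate:
  int_0^t (9*sin(7*s)^2/4) ds = 9*t/8 - 9*sin(14*t)/112.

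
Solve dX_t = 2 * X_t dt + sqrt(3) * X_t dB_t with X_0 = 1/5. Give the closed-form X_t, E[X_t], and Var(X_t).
X_t = 1/5 * exp((1/2) t + (sqrt(3)) B_t); E[X_t] = exp(2*t)/5; Var(X_t) = (exp(3*t) - 1)*exp(4*t)/25

For GBM dX = mu X dt + sigma X dB with X_0 = x_0, apply Itô to Y = log X: dY = (mu - sigma^2/2) dt + sigma dB, so Y_t = log(x_0) + (mu - sigma^2/2) t + sigma B_t and hence X_t = x_0 * exp((mu - sigma^2/2) t + sigma B_t).
With mu = 2, sigma = sqrt(3), x_0 = 1/5, this gives:
  X_t = 1/5 * exp((1/2) * t + (sqrt(3)) * B_t).
Since sigma*B_t ~ Normal(0, sigma^2 t), E[exp(sigma*B_t)] = exp(sigma^2 t / 2); so E[X_t] = x_0 * exp((mu - sigma^2/2) t) * exp(sigma^2 t / 2) = x_0 * exp(mu t) = exp(2*t)/5.
Var(X_t) = E[X_t^2] - (E[X_t])^2 = x_0^2 * exp(2 mu t) * (exp(sigma^2 t) - 1) = (exp(3*t) - 1)*exp(4*t)/25.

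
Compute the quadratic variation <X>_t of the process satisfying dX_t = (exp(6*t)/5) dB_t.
<X>_t = exp(12*t)/300 - 1/300

For an Itô process dX_t = a(t) dt + b(t) dB_t, the quadratic variation is <X>_t = int_0^t b(s)^2 ds (the drift term does not contribute). Here b(s) = exp(6*s)/5, so
  b(s)^2 = exp(12*s)/25.
Integrating from 0 to t:
  <X>_t = int_0^t (exp(12*s)/25) ds = exp(12*t)/300 - 1/300.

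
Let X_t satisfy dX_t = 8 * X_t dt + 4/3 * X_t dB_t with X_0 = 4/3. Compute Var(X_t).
Var(X_t) = 16*(exp(16*t/9) - 1)*exp(16*t)/9

For GBM dX = mu X dt + sigma X dB with X_0 = x_0, apply Itô to Y = log X: dY = (mu - sigma^2/2) dt + sigma dB, so Y_t = log(x_0) + (mu - sigma^2/2) t + sigma B_t and hence X_t = x_0 * exp((mu - sigma^2/2) t + sigma B_t).
With mu = 8, sigma = 4/3, x_0 = 4/3, this gives:
  X_t = 4/3 * exp((64/9) * t + (4/3) * B_t).
Since sigma*B_t ~ Normal(0, sigma^2 t), E[exp(sigma*B_t)] = exp(sigma^2 t / 2); so E[X_t] = x_0 * exp((mu - sigma^2/2) t) * exp(sigma^2 t / 2) = x_0 * exp(mu t) = 4*exp(8*t)/3.
Var(X_t) = E[X_t^2] - (E[X_t])^2 = x_0^2 * exp(2 mu t) * (exp(sigma^2 t) - 1) = 16*(exp(16*t/9) - 1)*exp(16*t)/9.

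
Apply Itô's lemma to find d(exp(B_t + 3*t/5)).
d(exp(B_t + 3*t/5)) = (11*exp(B_t + 3*t/5)/10) dt + (exp(B_t + 3*t/5)) dB_t

Itô's formula for f(t, x): d f(t, B_t) = (f_t + (1/2) f_xx) dt + f_x dB_t. Compute partials of f(t, x) = exp(3*t/5 + x):
  f_t(t,x)  = 3*exp(3*t/5 + x)/5
  f_x(t,x)  = exp(3*t/5 + x)
  f_xx(t,x) = exp(3*t/5 + x)
Assemble drift = f_t + (1/2) f_xx = 11*exp(3*t/5 + x)/10 and diffusion = f_x = exp(3*t/5 + x). Substituting x = B_t:
  d(exp(B_t + 3*t/5)) = (11*exp(B_t + 3*t/5)/10) dt + (exp(B_t + 3*t/5)) dB_t.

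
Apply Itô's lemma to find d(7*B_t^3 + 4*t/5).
d(7*B_t^3 + 4*t/5) = (21*B_t + 4/5) dt + (21*B_t^2) dB_t

Itô's formula for f(t, x): d f(t, B_t) = (f_t + (1/2) f_xx) dt + f_x dB_t. Compute partials of f(t, x) = 4*t/5 + 7*x^3:
  f_t(t,x)  = 4/5
  f_x(t,x)  = 21*x^2
  f_xx(t,x) = 42*x
Assemble drift = f_t + (1/2) f_xx = 21*x + 4/5 and diffusion = f_x = 21*x^2. Substituting x = B_t:
  d(7*B_t^3 + 4*t/5) = (21*B_t + 4/5) dt + (21*B_t^2) dB_t.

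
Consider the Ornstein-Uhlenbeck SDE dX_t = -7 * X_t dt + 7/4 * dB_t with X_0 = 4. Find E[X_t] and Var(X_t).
E[X_t] = 4*exp(-7*t); Var(X_t) = 7/32 - 7*exp(-14*t)/32

The OU SDE dX = -theta X dt + sigma dB admits the integrating factor exp(theta t): d(exp(theta t) X_t) = sigma exp(theta t) dB_t. Integrating from 0 to t:
  X_t = x_0 * exp(-theta t) + sigma * int_0^t exp(-theta (t-s)) dB_s.
The Itô integral has mean 0 and (by the Itô isometry) variance sigma^2 * int_0^t exp(-2 theta (t - s)) ds = sigma^2 * (1 - exp(-2 theta t)) / (2 theta).
With theta = 7, sigma = 7/4, x_0 = 4:
  E[X_t] = 4 * exp(-7 t) = 4*exp(-7*t)
  Var(X_t) = (7/4)^2 * (1 - exp(-2*7 t)) / (2 * 7) = 7/32 - 7*exp(-14*t)/32.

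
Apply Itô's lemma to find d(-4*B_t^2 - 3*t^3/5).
d(-4*B_t^2 - 3*t^3/5) = (-9*t^2/5 - 4) dt + (-8*B_t) dB_t

Itô's formula for f(t, x): d f(t, B_t) = (f_t + (1/2) f_xx) dt + f_x dB_t. Compute partials of f(t, x) = -3*t^3/5 - 4*x^2:
  f_t(t,x)  = -9*t^2/5
  f_x(t,x)  = -8*x
  f_xx(t,x) = -8
Assemble drift = f_t + (1/2) f_xx = -9*t^2/5 - 4 and diffusion = f_x = -8*x. Substituting x = B_t:
  d(-4*B_t^2 - 3*t^3/5) = (-9*t^2/5 - 4) dt + (-8*B_t) dB_t.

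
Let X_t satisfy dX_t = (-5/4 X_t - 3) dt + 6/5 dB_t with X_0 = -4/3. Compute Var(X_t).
Var(X_t) = 72/125 - 72*exp(-5*t/2)/125

The variance V(t) = Var(X_t) satisfies V'(t) = 2 a V(t) + c^2 with V(0) = 0 (drift coefficient is linear in X, diffusion is constant). With a = -5/4, c = 6/5, the solution is
  V(t) = (c^2 / (2 a)) * (exp(2 a t) - 1)
       = ((6/5)^2 / (2*(-5/4))) * (exp((-5/2) t) - 1)
       = 72/125 - 72*exp(-5*t/2)/125.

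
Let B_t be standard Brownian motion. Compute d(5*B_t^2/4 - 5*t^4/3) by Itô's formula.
d(5*B_t^2/4 - 5*t^4/3) = (5/4 - 20*t^3/3) dt + (5*B_t/2) dB_t

Itô's formula for f(t, x): d f(t, B_t) = (f_t + (1/2) f_xx) dt + f_x dB_t. Compute partials of f(t, x) = -5*t^4/3 + 5*x^2/4:
  f_t(t,x)  = -20*t^3/3
  f_x(t,x)  = 5*x/2
  f_xx(t,x) = 5/2
Assemble drift = f_t + (1/2) f_xx = 5/4 - 20*t^3/3 and diffusion = f_x = 5*x/2. Substituting x = B_t:
  d(5*B_t^2/4 - 5*t^4/3) = (5/4 - 20*t^3/3) dt + (5*B_t/2) dB_t.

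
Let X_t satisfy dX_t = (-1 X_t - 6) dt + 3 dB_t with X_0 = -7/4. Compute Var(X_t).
Var(X_t) = 9/2 - 9*exp(-2*t)/2

The variance V(t) = Var(X_t) satisfies V'(t) = 2 a V(t) + c^2 with V(0) = 0 (drift coefficient is linear in X, diffusion is constant). With a = -1, c = 3, the solution is
  V(t) = (c^2 / (2 a)) * (exp(2 a t) - 1)
       = (3^2 / (2*(-1))) * (exp((-2) t) - 1)
       = 9/2 - 9*exp(-2*t)/2.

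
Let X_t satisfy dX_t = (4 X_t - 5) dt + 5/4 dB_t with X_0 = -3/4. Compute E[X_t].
E[X_t] = 5/4 - 2*exp(4*t)

Taking expectations and using E[dB_t] = 0, the mean m(t) = E[X_t] satisfies the ODE m'(t) = a m(t) + b with m(0) = x_0. With a = 4, b = -5, x_0 = -3/4, the solution is
  m(t) = x_0 * exp(a t) + (b/a) * (exp(a t) - 1)
       = (-3/4) * exp(4 t) + ((-5)/4) * (exp(4 t) - 1)
       = 5/4 - 2*exp(4*t).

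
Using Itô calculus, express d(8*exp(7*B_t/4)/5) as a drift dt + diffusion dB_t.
d(8*exp(7*B_t/4)/5) = (49*exp(7*B_t/4)/20) dt + (14*exp(7*B_t/4)/5) dB_t

Itô's formula for f(B_t) gives d f(B_t) = f'(B_t) dB_t + (1/2) f''(B_t) dt. Compute derivatives of f(x) = 8*exp(7*x/4)/5:
  f'(x)  = 14*exp(7*x/4)/5
  f''(x) = 49*exp(7*x/4)/10
Substitute x = B_t and multiply the f'' term by 1/2:
  drift     = (1/2) * (49*exp(7*x/4)/10) evaluated at B_t = 49*exp(7*B_t/4)/20
  diffusion = (14*exp(7*x/4)/5) evaluated at B_t = 14*exp(7*B_t/4)/5
Therefore d(8*exp(7*B_t/4)/5) = (49*exp(7*B_t/4)/20) dt + (14*exp(7*B_t/4)/5) dB_t.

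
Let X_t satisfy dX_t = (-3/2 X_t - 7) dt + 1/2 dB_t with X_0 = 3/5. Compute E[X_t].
E[X_t] = -14/3 + 79*exp(-3*t/2)/15

Taking expectations and using E[dB_t] = 0, the mean m(t) = E[X_t] satisfies the ODE m'(t) = a m(t) + b with m(0) = x_0. With a = -3/2, b = -7, x_0 = 3/5, the solution is
  m(t) = x_0 * exp(a t) + (b/a) * (exp(a t) - 1)
       = (3/5) * exp((-3/2) t) + ((-7)/(-3/2)) * (exp((-3/2) t) - 1)
       = -14/3 + 79*exp(-3*t/2)/15.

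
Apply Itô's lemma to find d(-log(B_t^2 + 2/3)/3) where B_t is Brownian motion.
d(-log(B_t^2 + 2/3)/3) = ((3*B_t^2 - 2)/(3*B_t^2 + 2)^2) dt + (-2*B_t/(3*B_t^2 + 2)) dB_t

Itô's formula for f(B_t) gives d f(B_t) = f'(B_t) dB_t + (1/2) f''(B_t) dt. Compute derivatives of f(x) = -log(x^2 + 2/3)/3:
  f'(x)  = -2*x/(3*x^2 + 2)
  f''(x) = 2*(3*x^2 - 2)/(3*x^2 + 2)^2
Substitute x = B_t and multiply the f'' term by 1/2:
  drift     = (1/2) * (2*(3*x^2 - 2)/(3*x^2 + 2)^2) evaluated at B_t = (3*B_t^2 - 2)/(3*B_t^2 + 2)^2
  diffusion = (-2*x/(3*x^2 + 2)) evaluated at B_t = -2*B_t/(3*B_t^2 + 2)
Therefore d(-log(B_t^2 + 2/3)/3) = ((3*B_t^2 - 2)/(3*B_t^2 + 2)^2) dt + (-2*B_t/(3*B_t^2 + 2)) dB_t.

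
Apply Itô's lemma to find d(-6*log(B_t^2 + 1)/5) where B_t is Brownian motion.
d(-6*log(B_t^2 + 1)/5) = (6*(B_t^2 - 1)/(5*(B_t^2 + 1)^2)) dt + (-12*B_t/(5*B_t^2 + 5)) dB_t

Itô's formula for f(B_t) gives d f(B_t) = f'(B_t) dB_t + (1/2) f''(B_t) dt. Compute derivatives of f(x) = -6*log(x^2 + 1)/5:
  f'(x)  = -12*x/(5*x^2 + 5)
  f''(x) = 12*(x^2 - 1)/(5*(x^2 + 1)^2)
Substitute x = B_t and multiply the f'' term by 1/2:
  drift     = (1/2) * (12*(x^2 - 1)/(5*(x^2 + 1)^2)) evaluated at B_t = 6*(B_t^2 - 1)/(5*(B_t^2 + 1)^2)
  diffusion = (-12*x/(5*x^2 + 5)) evaluated at B_t = -12*B_t/(5*B_t^2 + 5)
Therefore d(-6*log(B_t^2 + 1)/5) = (6*(B_t^2 - 1)/(5*(B_t^2 + 1)^2)) dt + (-12*B_t/(5*B_t^2 + 5)) dB_t.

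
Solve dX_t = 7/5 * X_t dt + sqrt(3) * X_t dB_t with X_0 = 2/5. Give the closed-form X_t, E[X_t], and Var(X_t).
X_t = 2/5 * exp((-1/10) t + (sqrt(3)) B_t); E[X_t] = 2*exp(7*t/5)/5; Var(X_t) = 4*(exp(3*t) - 1)*exp(14*t/5)/25

For GBM dX = mu X dt + sigma X dB with X_0 = x_0, apply Itô to Y = log X: dY = (mu - sigma^2/2) dt + sigma dB, so Y_t = log(x_0) + (mu - sigma^2/2) t + sigma B_t and hence X_t = x_0 * exp((mu - sigma^2/2) t + sigma B_t).
With mu = 7/5, sigma = sqrt(3), x_0 = 2/5, this gives:
  X_t = 2/5 * exp((-1/10) * t + (sqrt(3)) * B_t).
Since sigma*B_t ~ Normal(0, sigma^2 t), E[exp(sigma*B_t)] = exp(sigma^2 t / 2); so E[X_t] = x_0 * exp((mu - sigma^2/2) t) * exp(sigma^2 t / 2) = x_0 * exp(mu t) = 2*exp(7*t/5)/5.
Var(X_t) = E[X_t^2] - (E[X_t])^2 = x_0^2 * exp(2 mu t) * (exp(sigma^2 t) - 1) = 4*(exp(3*t) - 1)*exp(14*t/5)/25.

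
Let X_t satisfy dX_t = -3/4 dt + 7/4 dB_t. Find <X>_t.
<X>_t = 49*t/16

For an Itô process dX_t = a(t) dt + b(t) dB_t, the quadratic variation is <X>_t = int_0^t b(s)^2 ds (the drift term does not contribute). Here b(s) = 7/4, so
  b(s)^2 = 49/16.
Integrating from 0 to t:
  <X>_t = int_0^t (49/16) ds = 49*t/16.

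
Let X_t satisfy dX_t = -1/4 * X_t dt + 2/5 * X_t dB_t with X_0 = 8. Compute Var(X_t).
Var(X_t) = (64*exp(4*t/25) - 64)*exp(-t/2)

For GBM dX = mu X dt + sigma X dB with X_0 = x_0, apply Itô to Y = log X: dY = (mu - sigma^2/2) dt + sigma dB, so Y_t = log(x_0) + (mu - sigma^2/2) t + sigma B_t and hence X_t = x_0 * exp((mu - sigma^2/2) t + sigma B_t).
With mu = -1/4, sigma = 2/5, x_0 = 8, this gives:
  X_t = 8 * exp((-33/100) * t + (2/5) * B_t).
Since sigma*B_t ~ Normal(0, sigma^2 t), E[exp(sigma*B_t)] = exp(sigma^2 t / 2); so E[X_t] = x_0 * exp((mu - sigma^2/2) t) * exp(sigma^2 t / 2) = x_0 * exp(mu t) = 8*exp(-t/4).
Var(X_t) = E[X_t^2] - (E[X_t])^2 = x_0^2 * exp(2 mu t) * (exp(sigma^2 t) - 1) = (64*exp(4*t/25) - 64)*exp(-t/2).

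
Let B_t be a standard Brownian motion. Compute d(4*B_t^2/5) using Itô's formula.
d(4*B_t^2/5) = (4/5) dt + (8*B_t/5) dB_t

Itô's formula for f(B_t) gives d f(B_t) = f'(B_t) dB_t + (1/2) f''(B_t) dt. Compute derivatives of f(x) = 4*x^2/5:
  f'(x)  = 8*x/5
  f''(x) = 8/5
Substitute x = B_t and multiply the f'' term by 1/2:
  drift     = (1/2) * (8/5) evaluated at B_t = 4/5
  diffusion = (8*x/5) evaluated at B_t = 8*B_t/5
Therefore d(4*B_t^2/5) = (4/5) dt + (8*B_t/5) dB_t.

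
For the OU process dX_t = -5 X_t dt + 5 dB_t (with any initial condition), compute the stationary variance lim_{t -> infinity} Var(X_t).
lim Var(X_t) = 5/2

The OU SDE dX = -theta X dt + sigma dB admits the integrating factor exp(theta t): d(exp(theta t) X_t) = sigma exp(theta t) dB_t. Integrating from 0 to t gives X_t = x_0 * exp(-theta t) + sigma * int_0^t exp(-theta (t-s)) dB_s for any initial x_0. The Itô integral has variance (by the Itô isometry) sigma^2 * int_0^t exp(-2 theta (t - s)) ds = sigma^2 * (1 - exp(-2 theta t)) / (2 theta), independent of x_0.
With theta = 5, sigma = 5:
  Var(X_t) = (5)^2 * (1 - exp(-2*5 t)) / (2 * 5) = 5/2 - 5*exp(-10*t)/2.
As t -> infinity, exp(-2*5 t) -> 0, so the stationary variance is sigma^2 / (2 theta) = 5/2.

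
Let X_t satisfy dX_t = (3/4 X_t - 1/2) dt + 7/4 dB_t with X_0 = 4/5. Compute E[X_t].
E[X_t] = 2*exp(3*t/4)/15 + 2/3

Taking expectations and using E[dB_t] = 0, the mean m(t) = E[X_t] satisfies the ODE m'(t) = a m(t) + b with m(0) = x_0. With a = 3/4, b = -1/2, x_0 = 4/5, the solution is
  m(t) = x_0 * exp(a t) + (b/a) * (exp(a t) - 1)
       = (4/5) * exp((3/4) t) + ((-1/2)/(3/4)) * (exp((3/4) t) - 1)
       = 2*exp(3*t/4)/15 + 2/3.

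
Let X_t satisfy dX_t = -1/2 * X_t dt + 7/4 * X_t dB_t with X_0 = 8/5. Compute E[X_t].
E[X_t] = 8*exp(-t/2)/5

For GBM dX = mu X dt + sigma X dB with X_0 = x_0, apply Itô to Y = log X: dY = (mu - sigma^2/2) dt + sigma dB, so Y_t = log(x_0) + (mu - sigma^2/2) t + sigma B_t and hence X_t = x_0 * exp((mu - sigma^2/2) t + sigma B_t).
With mu = -1/2, sigma = 7/4, x_0 = 8/5, this gives:
  X_t = 8/5 * exp((-65/32) * t + (7/4) * B_t).
Since sigma*B_t ~ Normal(0, sigma^2 t), E[exp(sigma*B_t)] = exp(sigma^2 t / 2); so E[X_t] = x_0 * exp((mu - sigma^2/2) t) * exp(sigma^2 t / 2) = x_0 * exp(mu t) = 8*exp(-t/2)/5.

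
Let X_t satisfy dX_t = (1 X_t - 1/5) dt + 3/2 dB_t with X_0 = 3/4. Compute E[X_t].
E[X_t] = 11*exp(t)/20 + 1/5

Taking expectations and using E[dB_t] = 0, the mean m(t) = E[X_t] satisfies the ODE m'(t) = a m(t) + b with m(0) = x_0. With a = 1, b = -1/5, x_0 = 3/4, the solution is
  m(t) = x_0 * exp(a t) + (b/a) * (exp(a t) - 1)
       = (3/4) * exp(1 t) + ((-1/5)/1) * (exp(1 t) - 1)
       = 11*exp(t)/20 + 1/5.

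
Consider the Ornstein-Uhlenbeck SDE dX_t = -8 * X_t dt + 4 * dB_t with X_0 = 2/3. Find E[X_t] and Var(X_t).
E[X_t] = 2*exp(-8*t)/3; Var(X_t) = 1 - exp(-16*t)

The OU SDE dX = -theta X dt + sigma dB admits the integrating factor exp(theta t): d(exp(theta t) X_t) = sigma exp(theta t) dB_t. Integrating from 0 to t:
  X_t = x_0 * exp(-theta t) + sigma * int_0^t exp(-theta (t-s)) dB_s.
The Itô integral has mean 0 and (by the Itô isometry) variance sigma^2 * int_0^t exp(-2 theta (t - s)) ds = sigma^2 * (1 - exp(-2 theta t)) / (2 theta).
With theta = 8, sigma = 4, x_0 = 2/3:
  E[X_t] = 2/3 * exp(-8 t) = 2*exp(-8*t)/3
  Var(X_t) = (4)^2 * (1 - exp(-2*8 t)) / (2 * 8) = 1 - exp(-16*t).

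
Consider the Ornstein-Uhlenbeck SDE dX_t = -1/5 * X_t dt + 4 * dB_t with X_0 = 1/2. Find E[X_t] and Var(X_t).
E[X_t] = exp(-t/5)/2; Var(X_t) = 40 - 40*exp(-2*t/5)

The OU SDE dX = -theta X dt + sigma dB admits the integrating factor exp(theta t): d(exp(theta t) X_t) = sigma exp(theta t) dB_t. Integrating from 0 to t:
  X_t = x_0 * exp(-theta t) + sigma * int_0^t exp(-theta (t-s)) dB_s.
The Itô integral has mean 0 and (by the Itô isometry) variance sigma^2 * int_0^t exp(-2 theta (t - s)) ds = sigma^2 * (1 - exp(-2 theta t)) / (2 theta).
With theta = 1/5, sigma = 4, x_0 = 1/2:
  E[X_t] = 1/2 * exp(-1/5 t) = exp(-t/5)/2
  Var(X_t) = (4)^2 * (1 - exp(-2*1/5 t)) / (2 * 1/5) = 40 - 40*exp(-2*t/5).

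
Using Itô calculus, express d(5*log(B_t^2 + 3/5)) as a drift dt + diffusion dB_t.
d(5*log(B_t^2 + 3/5)) = (25*(3 - 5*B_t^2)/(5*B_t^2 + 3)^2) dt + (50*B_t/(5*B_t^2 + 3)) dB_t

Itô's formula for f(B_t) gives d f(B_t) = f'(B_t) dB_t + (1/2) f''(B_t) dt. Compute derivatives of f(x) = 5*log(x^2 + 3/5):
  f'(x)  = 50*x/(5*x^2 + 3)
  f''(x) = 50*(3 - 5*x^2)/(5*x^2 + 3)^2
Substitute x = B_t and multiply the f'' term by 1/2:
  drift     = (1/2) * (50*(3 - 5*x^2)/(5*x^2 + 3)^2) evaluated at B_t = 25*(3 - 5*B_t^2)/(5*B_t^2 + 3)^2
  diffusion = (50*x/(5*x^2 + 3)) evaluated at B_t = 50*B_t/(5*B_t^2 + 3)
Therefore d(5*log(B_t^2 + 3/5)) = (25*(3 - 5*B_t^2)/(5*B_t^2 + 3)^2) dt + (50*B_t/(5*B_t^2 + 3)) dB_t.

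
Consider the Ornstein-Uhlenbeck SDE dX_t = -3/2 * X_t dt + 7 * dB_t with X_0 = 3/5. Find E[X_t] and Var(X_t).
E[X_t] = 3*exp(-3*t/2)/5; Var(X_t) = 49/3 - 49*exp(-3*t)/3

The OU SDE dX = -theta X dt + sigma dB admits the integrating factor exp(theta t): d(exp(theta t) X_t) = sigma exp(theta t) dB_t. Integrating from 0 to t:
  X_t = x_0 * exp(-theta t) + sigma * int_0^t exp(-theta (t-s)) dB_s.
The Itô integral has mean 0 and (by the Itô isometry) variance sigma^2 * int_0^t exp(-2 theta (t - s)) ds = sigma^2 * (1 - exp(-2 theta t)) / (2 theta).
With theta = 3/2, sigma = 7, x_0 = 3/5:
  E[X_t] = 3/5 * exp(-3/2 t) = 3*exp(-3*t/2)/5
  Var(X_t) = (7)^2 * (1 - exp(-2*3/2 t)) / (2 * 3/2) = 49/3 - 49*exp(-3*t)/3.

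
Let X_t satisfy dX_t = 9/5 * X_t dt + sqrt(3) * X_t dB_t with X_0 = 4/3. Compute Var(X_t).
Var(X_t) = 16*(exp(3*t) - 1)*exp(18*t/5)/9

For GBM dX = mu X dt + sigma X dB with X_0 = x_0, apply Itô to Y = log X: dY = (mu - sigma^2/2) dt + sigma dB, so Y_t = log(x_0) + (mu - sigma^2/2) t + sigma B_t and hence X_t = x_0 * exp((mu - sigma^2/2) t + sigma B_t).
With mu = 9/5, sigma = sqrt(3), x_0 = 4/3, this gives:
  X_t = 4/3 * exp((3/10) * t + (sqrt(3)) * B_t).
Since sigma*B_t ~ Normal(0, sigma^2 t), E[exp(sigma*B_t)] = exp(sigma^2 t / 2); so E[X_t] = x_0 * exp((mu - sigma^2/2) t) * exp(sigma^2 t / 2) = x_0 * exp(mu t) = 4*exp(9*t/5)/3.
Var(X_t) = E[X_t^2] - (E[X_t])^2 = x_0^2 * exp(2 mu t) * (exp(sigma^2 t) - 1) = 16*(exp(3*t) - 1)*exp(18*t/5)/9.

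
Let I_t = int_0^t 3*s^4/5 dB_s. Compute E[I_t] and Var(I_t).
E[I_t] = 0; Var(I_t) = t^9/25

The Itô integral of a deterministic integrand f(s) has mean 0 because each increment f(s) * (B_{s+ds} - B_s) has mean 0. By the Itô isometry:
  Var( int_0^t f(s) dB_s ) = E[ (int_0^t f(s) dB_s)^2 ] = int_0^t f(s)^2 ds.
Here f(s) = 3*s^4/5, so f(s)^2 = 9*s^8/25. Integrate:
  int_0^t (9*s^8/25) ds = t^9/25.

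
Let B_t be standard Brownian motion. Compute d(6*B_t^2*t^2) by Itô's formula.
d(6*B_t^2*t^2) = (6*t*(2*B_t^2 + t)) dt + (12*B_t*t^2) dB_t

Itô's formula for f(t, x): d f(t, B_t) = (f_t + (1/2) f_xx) dt + f_x dB_t. Compute partials of f(t, x) = 6*t^2*x^2:
  f_t(t,x)  = 12*t*x^2
  f_x(t,x)  = 12*t^2*x
  f_xx(t,x) = 12*t^2
Assemble drift = f_t + (1/2) f_xx = 6*t*(t + 2*x^2) and diffusion = f_x = 12*t^2*x. Substituting x = B_t:
  d(6*B_t^2*t^2) = (6*t*(2*B_t^2 + t)) dt + (12*B_t*t^2) dB_t.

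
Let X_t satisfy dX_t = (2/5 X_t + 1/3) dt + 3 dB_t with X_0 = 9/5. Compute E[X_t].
E[X_t] = 79*exp(2*t/5)/30 - 5/6

Taking expectations and using E[dB_t] = 0, the mean m(t) = E[X_t] satisfies the ODE m'(t) = a m(t) + b with m(0) = x_0. With a = 2/5, b = 1/3, x_0 = 9/5, the solution is
  m(t) = x_0 * exp(a t) + (b/a) * (exp(a t) - 1)
       = (9/5) * exp((2/5) t) + ((1/3)/(2/5)) * (exp((2/5) t) - 1)
       = 79*exp(2*t/5)/30 - 5/6.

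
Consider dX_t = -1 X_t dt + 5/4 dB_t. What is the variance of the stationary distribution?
lim Var(X_t) = 25/32

The OU SDE dX = -theta X dt + sigma dB admits the integrating factor exp(theta t): d(exp(theta t) X_t) = sigma exp(theta t) dB_t. Integrating from 0 to t gives X_t = x_0 * exp(-theta t) + sigma * int_0^t exp(-theta (t-s)) dB_s for any initial x_0. The Itô integral has variance (by the Itô isometry) sigma^2 * int_0^t exp(-2 theta (t - s)) ds = sigma^2 * (1 - exp(-2 theta t)) / (2 theta), independent of x_0.
With theta = 1, sigma = 5/4:
  Var(X_t) = (5/4)^2 * (1 - exp(-2*1 t)) / (2 * 1) = 25/32 - 25*exp(-2*t)/32.
As t -> infinity, exp(-2*1 t) -> 0, so the stationary variance is sigma^2 / (2 theta) = 25/32.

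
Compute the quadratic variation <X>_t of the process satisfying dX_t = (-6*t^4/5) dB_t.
<X>_t = 4*t^9/25

For an Itô process dX_t = a(t) dt + b(t) dB_t, the quadratic variation is <X>_t = int_0^t b(s)^2 ds (the drift term does not contribute). Here b(s) = -6*s^4/5, so
  b(s)^2 = 36*s^8/25.
Integrating from 0 to t:
  <X>_t = int_0^t (36*s^8/25) ds = 4*t^9/25.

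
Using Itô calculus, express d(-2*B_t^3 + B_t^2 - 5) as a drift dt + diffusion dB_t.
d(-2*B_t^3 + B_t^2 - 5) = (1 - 6*B_t) dt + (2*B_t*(1 - 3*B_t)) dB_t

Itô's formula for f(B_t) gives d f(B_t) = f'(B_t) dB_t + (1/2) f''(B_t) dt. Compute derivatives of f(x) = -2*x^3 + x^2 - 5:
  f'(x)  = 2*x*(1 - 3*x)
  f''(x) = 2 - 12*x
Substitute x = B_t and multiply the f'' term by 1/2:
  drift     = (1/2) * (2 - 12*x) evaluated at B_t = 1 - 6*B_t
  diffusion = (2*x*(1 - 3*x)) evaluated at B_t = 2*B_t*(1 - 3*B_t)
Therefore d(-2*B_t^3 + B_t^2 - 5) = (1 - 6*B_t) dt + (2*B_t*(1 - 3*B_t)) dB_t.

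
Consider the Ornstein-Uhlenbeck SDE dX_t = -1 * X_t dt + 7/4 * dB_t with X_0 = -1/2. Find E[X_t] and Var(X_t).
E[X_t] = -exp(-t)/2; Var(X_t) = 49/32 - 49*exp(-2*t)/32

The OU SDE dX = -theta X dt + sigma dB admits the integrating factor exp(theta t): d(exp(theta t) X_t) = sigma exp(theta t) dB_t. Integrating from 0 to t:
  X_t = x_0 * exp(-theta t) + sigma * int_0^t exp(-theta (t-s)) dB_s.
The Itô integral has mean 0 and (by the Itô isometry) variance sigma^2 * int_0^t exp(-2 theta (t - s)) ds = sigma^2 * (1 - exp(-2 theta t)) / (2 theta).
With theta = 1, sigma = 7/4, x_0 = -1/2:
  E[X_t] = -1/2 * exp(-1 t) = -exp(-t)/2
  Var(X_t) = (7/4)^2 * (1 - exp(-2*1 t)) / (2 * 1) = 49/32 - 49*exp(-2*t)/32.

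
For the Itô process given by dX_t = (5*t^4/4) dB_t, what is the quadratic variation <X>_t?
<X>_t = 25*t^9/144

For an Itô process dX_t = a(t) dt + b(t) dB_t, the quadratic variation is <X>_t = int_0^t b(s)^2 ds (the drift term does not contribute). Here b(s) = 5*s^4/4, so
  b(s)^2 = 25*s^8/16.
Integrating from 0 to t:
  <X>_t = int_0^t (25*s^8/16) ds = 25*t^9/144.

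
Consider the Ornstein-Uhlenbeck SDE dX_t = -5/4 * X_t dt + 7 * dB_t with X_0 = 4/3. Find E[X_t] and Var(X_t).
E[X_t] = 4*exp(-5*t/4)/3; Var(X_t) = 98/5 - 98*exp(-5*t/2)/5

The OU SDE dX = -theta X dt + sigma dB admits the integrating factor exp(theta t): d(exp(theta t) X_t) = sigma exp(theta t) dB_t. Integrating from 0 to t:
  X_t = x_0 * exp(-theta t) + sigma * int_0^t exp(-theta (t-s)) dB_s.
The Itô integral has mean 0 and (by the Itô isometry) variance sigma^2 * int_0^t exp(-2 theta (t - s)) ds = sigma^2 * (1 - exp(-2 theta t)) / (2 theta).
With theta = 5/4, sigma = 7, x_0 = 4/3:
  E[X_t] = 4/3 * exp(-5/4 t) = 4*exp(-5*t/4)/3
  Var(X_t) = (7)^2 * (1 - exp(-2*5/4 t)) / (2 * 5/4) = 98/5 - 98*exp(-5*t/2)/5.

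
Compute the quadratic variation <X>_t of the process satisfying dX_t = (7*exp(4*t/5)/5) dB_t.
<X>_t = 49*exp(8*t/5)/40 - 49/40

For an Itô process dX_t = a(t) dt + b(t) dB_t, the quadratic variation is <X>_t = int_0^t b(s)^2 ds (the drift term does not contribute). Here b(s) = 7*exp(4*s/5)/5, so
  b(s)^2 = 49*exp(8*s/5)/25.
Integrating from 0 to t:
  <X>_t = int_0^t (49*exp(8*s/5)/25) ds = 49*exp(8*t/5)/40 - 49/40.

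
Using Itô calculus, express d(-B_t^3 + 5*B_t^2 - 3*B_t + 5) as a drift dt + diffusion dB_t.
d(-B_t^3 + 5*B_t^2 - 3*B_t + 5) = (5 - 3*B_t) dt + (-3*B_t^2 + 10*B_t - 3) dB_t

Itô's formula for f(B_t) gives d f(B_t) = f'(B_t) dB_t + (1/2) f''(B_t) dt. Compute derivatives of f(x) = -x^3 + 5*x^2 - 3*x + 5:
  f'(x)  = -3*x^2 + 10*x - 3
  f''(x) = 10 - 6*x
Substitute x = B_t and multiply the f'' term by 1/2:
  drift     = (1/2) * (10 - 6*x) evaluated at B_t = 5 - 3*B_t
  diffusion = (-3*x^2 + 10*x - 3) evaluated at B_t = -3*B_t^2 + 10*B_t - 3
Therefore d(-B_t^3 + 5*B_t^2 - 3*B_t + 5) = (5 - 3*B_t) dt + (-3*B_t^2 + 10*B_t - 3) dB_t.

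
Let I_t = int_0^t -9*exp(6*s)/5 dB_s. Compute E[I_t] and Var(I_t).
E[I_t] = 0; Var(I_t) = 27*exp(12*t)/100 - 27/100

The Itô integral of a deterministic integrand f(s) has mean 0 because each increment f(s) * (B_{s+ds} - B_s) has mean 0. By the Itô isometry:
  Var( int_0^t f(s) dB_s ) = E[ (int_0^t f(s) dB_s)^2 ] = int_0^t f(s)^2 ds.
Here f(s) = -9*exp(6*s)/5, so f(s)^2 = 81*exp(12*s)/25. Integrate:
  int_0^t (81*exp(12*s)/25) ds = 27*exp(12*t)/100 - 27/100.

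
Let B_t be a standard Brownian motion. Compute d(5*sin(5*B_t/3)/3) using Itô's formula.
d(5*sin(5*B_t/3)/3) = (-125*sin(5*B_t/3)/54) dt + (25*cos(5*B_t/3)/9) dB_t

Itô's formula for f(B_t) gives d f(B_t) = f'(B_t) dB_t + (1/2) f''(B_t) dt. Compute derivatives of f(x) = 5*sin(5*x/3)/3:
  f'(x)  = 25*cos(5*x/3)/9
  f''(x) = -125*sin(5*x/3)/27
Substitute x = B_t and multiply the f'' term by 1/2:
  drift     = (1/2) * (-125*sin(5*x/3)/27) evaluated at B_t = -125*sin(5*B_t/3)/54
  diffusion = (25*cos(5*x/3)/9) evaluated at B_t = 25*cos(5*B_t/3)/9
Therefore d(5*sin(5*B_t/3)/3) = (-125*sin(5*B_t/3)/54) dt + (25*cos(5*B_t/3)/9) dB_t.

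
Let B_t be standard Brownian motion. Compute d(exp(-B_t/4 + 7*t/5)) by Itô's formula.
d(exp(-B_t/4 + 7*t/5)) = (229*exp(-B_t/4 + 7*t/5)/160) dt + (-exp(-B_t/4 + 7*t/5)/4) dB_t

Itô's formula for f(t, x): d f(t, B_t) = (f_t + (1/2) f_xx) dt + f_x dB_t. Compute partials of f(t, x) = exp(7*t/5 - x/4):
  f_t(t,x)  = 7*exp(7*t/5 - x/4)/5
  f_x(t,x)  = -exp(7*t/5 - x/4)/4
  f_xx(t,x) = exp(7*t/5 - x/4)/16
Assemble drift = f_t + (1/2) f_xx = 229*exp(7*t/5 - x/4)/160 and diffusion = f_x = -exp(7*t/5 - x/4)/4. Substituting x = B_t:
  d(exp(-B_t/4 + 7*t/5)) = (229*exp(-B_t/4 + 7*t/5)/160) dt + (-exp(-B_t/4 + 7*t/5)/4) dB_t.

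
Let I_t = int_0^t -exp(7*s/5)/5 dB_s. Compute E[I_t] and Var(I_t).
E[I_t] = 0; Var(I_t) = exp(14*t/5)/70 - 1/70

The Itô integral of a deterministic integrand f(s) has mean 0 because each increment f(s) * (B_{s+ds} - B_s) has mean 0. By the Itô isometry:
  Var( int_0^t f(s) dB_s ) = E[ (int_0^t f(s) dB_s)^2 ] = int_0^t f(s)^2 ds.
Here f(s) = -exp(7*s/5)/5, so f(s)^2 = exp(14*s/5)/25. Integrate:
  int_0^t (exp(14*s/5)/25) ds = exp(14*t/5)/70 - 1/70.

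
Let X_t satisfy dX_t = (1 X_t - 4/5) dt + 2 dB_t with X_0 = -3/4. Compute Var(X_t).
Var(X_t) = 2*exp(2*t) - 2

The variance V(t) = Var(X_t) satisfies V'(t) = 2 a V(t) + c^2 with V(0) = 0 (drift coefficient is linear in X, diffusion is constant). With a = 1, c = 2, the solution is
  V(t) = (c^2 / (2 a)) * (exp(2 a t) - 1)
       = (2^2 / (2*1)) * (exp(2 t) - 1)
       = 2*exp(2*t) - 2.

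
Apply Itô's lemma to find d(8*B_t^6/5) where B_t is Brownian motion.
d(8*B_t^6/5) = (24*B_t^4) dt + (48*B_t^5/5) dB_t

Itô's formula for f(B_t) gives d f(B_t) = f'(B_t) dB_t + (1/2) f''(B_t) dt. Compute derivatives of f(x) = 8*x^6/5:
  f'(x)  = 48*x^5/5
  f''(x) = 48*x^4
Substitute x = B_t and multiply the f'' term by 1/2:
  drift     = (1/2) * (48*x^4) evaluated at B_t = 24*B_t^4
  diffusion = (48*x^5/5) evaluated at B_t = 48*B_t^5/5
Therefore d(8*B_t^6/5) = (24*B_t^4) dt + (48*B_t^5/5) dB_t.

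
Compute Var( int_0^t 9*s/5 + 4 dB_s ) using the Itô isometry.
Var = t*(27*t^2 + 180*t + 400)/25

The Itô integral of a deterministic integrand f(s) has mean 0 because each increment f(s) * (B_{s+ds} - B_s) has mean 0. By the Itô isometry:
  Var( int_0^t f(s) dB_s ) = E[ (int_0^t f(s) dB_s)^2 ] = int_0^t f(s)^2 ds.
Here f(s) = 9*s/5 + 4, so f(s)^2 = (9*s + 20)^2/25. Integrate:
  int_0^t ((9*s + 20)^2/25) ds = t*(27*t^2 + 180*t + 400)/25.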